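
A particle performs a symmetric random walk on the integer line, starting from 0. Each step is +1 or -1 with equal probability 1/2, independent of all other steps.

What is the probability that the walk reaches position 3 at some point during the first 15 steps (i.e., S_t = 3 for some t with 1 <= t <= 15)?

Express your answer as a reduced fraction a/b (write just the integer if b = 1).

Count via complement. Let g(t,s) = #length-t paths at position s with S_1..S_t all ≠ 3.
g(t,s) = g(t-1,s-1) + g(t-1,s+1) for s ≠ 3; g(t,3) = 0.
t=0: g(0,0)=1
t=1: g(1,-1)=1 g(1,1)=1
t=2: g(2,-2)=1 g(2,0)=2 g(2,2)=1
t=3: g(3,-3)=1 g(3,-1)=3 g(3,1)=3
t=4: g(4,-4)=1 g(4,-2)=4 g(4,0)=6 g(4,2)=3
t=5: g(5,-5)=1 g(5,-3)=5 g(5,-1)=10 g(5,1)=9
t=6: g(6,-6)=1 g(6,-4)=6 g(6,-2)=15 g(6,0)=19 g(6,2)=9
t=7: g(7,-7)=1 g(7,-5)=7 g(7,-3)=21 g(7,-1)=34 g(7,1)=28
t=8: g(8,-8)=1 g(8,-6)=8 g(8,-4)=28 g(8,-2)=55 g(8,0)=62 g(8,2)=28
t=9: g(9,-9)=1 g(9,-7)=9 g(9,-5)=36 g(9,-3)=83 g(9,-1)=117 g(9,1)=90
t=10: g(10,-10)=1 g(10,-8)=10 g(10,-6)=45 g(10,-4)=119 g(10,-2)=200 g(10,0)=207 g(10,2)=90
t=11: g(11,-11)=1 g(11,-9)=11 g(11,-7)=55 g(11,-5)=164 g(11,-3)=319 g(11,-1)=407 g(11,1)=297
t=12: g(12,-12)=1 g(12,-10)=12 g(12,-8)=66 g(12,-6)=219 g(12,-4)=483 g(12,-2)=726 g(12,0)=704 g(12,2)=297
t=13: g(13,-13)=1 g(13,-11)=13 g(13,-9)=78 g(13,-7)=285 g(13,-5)=702 g(13,-3)=1209 g(13,-1)=1430 g(13,1)=1001
t=14: g(14,-14)=1 g(14,-12)=14 g(14,-10)=91 g(14,-8)=363 g(14,-6)=987 g(14,-4)=1911 g(14,-2)=2639 g(14,0)=2431 g(14,2)=1001
t=15: g(15,-15)=1 g(15,-13)=15 g(15,-11)=105 g(15,-9)=454 g(15,-7)=1350 g(15,-5)=2898 g(15,-3)=4550 g(15,-1)=5070 g(15,1)=3432
Paths never hitting 3: Σ_s g(15,s) = 17875
Paths hitting 3: 2^15 - 17875 = 14893
P = 14893/32768 = 14893/32768

Answer: 14893/32768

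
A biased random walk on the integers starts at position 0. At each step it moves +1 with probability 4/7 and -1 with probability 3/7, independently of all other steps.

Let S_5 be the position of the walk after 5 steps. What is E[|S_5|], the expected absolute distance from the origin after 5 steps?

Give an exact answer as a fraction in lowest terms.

Answer: 4685/2401

Derivation:
S_5 takes values m ≡ 1 (mod 2) with |m| ≤ 5; P(S_5=m) = C(5,(5+m)/2) · (4/7)^((5+m)/2) · (3/7)^((5-m)/2).
Distribution: P(S=-5)=243/16807, P(S=-3)=1620/16807, P(S=-1)=4320/16807, P(S=1)=5760/16807, P(S=3)=3840/16807, P(S=5)=1024/16807
E[|S_5|] = Σ_m |m|·P(S_5=m) = 4685/2401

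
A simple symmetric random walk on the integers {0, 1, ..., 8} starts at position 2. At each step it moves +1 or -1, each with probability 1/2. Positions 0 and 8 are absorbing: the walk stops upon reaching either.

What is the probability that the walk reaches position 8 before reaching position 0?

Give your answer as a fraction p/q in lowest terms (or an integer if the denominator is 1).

Symmetric walk (p = 1/2): the harmonic-function argument gives P(hit 8 before 0 | start at 2) = a/N.
P = 2/8 = 1/4

Answer: 1/4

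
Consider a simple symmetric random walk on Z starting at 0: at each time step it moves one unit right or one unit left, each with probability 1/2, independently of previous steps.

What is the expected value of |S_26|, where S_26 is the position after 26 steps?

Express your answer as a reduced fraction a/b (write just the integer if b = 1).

Answer: 16900975/4194304

Derivation:
S_26 takes values m ≡ 0 (mod 2) with |m| ≤ 26; P(S_26=m) = C(26,(26+m)/2)/2^26.
Total paths: 2^26 = 67108864
Distribution: P(S=-26)=1/67108864, P(S=-24)=26/67108864, P(S=-22)=325/67108864, P(S=-20)=2600/67108864, P(S=-18)=14950/67108864, P(S=-16)=65780/67108864, P(S=-14)=230230/67108864, P(S=-12)=657800/67108864, P(S=-10)=1562275/67108864, P(S=-8)=3124550/67108864, P(S=-6)=5311735/67108864, P(S=-4)=7726160/67108864, P(S=-2)=9657700/67108864, P(S=0)=10400600/67108864, P(S=2)=9657700/67108864, P(S=4)=7726160/67108864, P(S=6)=5311735/67108864, P(S=8)=3124550/67108864, P(S=10)=1562275/67108864, P(S=12)=657800/67108864, P(S=14)=230230/67108864, P(S=16)=65780/67108864, P(S=18)=14950/67108864, P(S=20)=2600/67108864, P(S=22)=325/67108864, P(S=24)=26/67108864, P(S=26)=1/67108864
E[|S_26|] = Σ_m |m|·P(S_26=m) = 270415600/67108864 = 16900975/4194304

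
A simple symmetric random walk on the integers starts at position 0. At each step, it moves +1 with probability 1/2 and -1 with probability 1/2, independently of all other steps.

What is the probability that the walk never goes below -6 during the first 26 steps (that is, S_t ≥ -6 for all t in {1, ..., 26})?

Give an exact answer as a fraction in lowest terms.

Let f(t,s) = #length-t paths at position s with S_1..S_t all ≥ -6.
f(t,s) = f(t-1,s-1) + f(t-1,s+1) for s ≥ -6; f(t,s) = 0 for s < -6.
t=0: f(0,0)=1
t=1: f(1,-1)=1 f(1,1)=1
t=2: f(2,-2)=1 f(2,0)=2 f(2,2)=1
t=3: f(3,-3)=1 f(3,-1)=3 f(3,1)=3 f(3,3)=1
t=4: f(4,-4)=1 f(4,-2)=4 f(4,0)=6 f(4,2)=4 f(4,4)=1
t=5: f(5,-5)=1 f(5,-3)=5 f(5,-1)=10 f(5,1)=10 f(5,3)=5 f(5,5)=1
t=6: f(6,-6)=1 f(6,-4)=6 f(6,-2)=15 f(6,0)=20 f(6,2)=15 f(6,4)=6 f(6,6)=1
t=7: f(7,-5)=7 f(7,-3)=21 f(7,-1)=35 f(7,1)=35 f(7,3)=21 f(7,5)=7 f(7,7)=1
t=8: f(8,-6)=7 f(8,-4)=28 f(8,-2)=56 f(8,0)=70 f(8,2)=56 f(8,4)=28 f(8,6)=8 f(8,8)=1
t=9: f(9,-5)=35 f(9,-3)=84 f(9,-1)=126 f(9,1)=126 f(9,3)=84 f(9,5)=36 f(9,7)=9 f(9,9)=1
t=10: f(10,-6)=35 f(10,-4)=119 f(10,-2)=210 f(10,0)=252 f(10,2)=210 f(10,4)=120 f(10,6)=45 f(10,8)=10 f(10,10)=1
t=11: f(11,-5)=154 f(11,-3)=329 f(11,-1)=462 f(11,1)=462 f(11,3)=330 f(11,5)=165 f(11,7)=55 f(11,9)=11 f(11,11)=1
t=12: f(12,-6)=154 f(12,-4)=483 f(12,-2)=791 f(12,0)=924 f(12,2)=792 f(12,4)=495 f(12,6)=220 f(12,8)=66 f(12,10)=12 f(12,12)=1
t=13: f(13,-5)=637 f(13,-3)=1274 f(13,-1)=1715 f(13,1)=1716 f(13,3)=1287 f(13,5)=715 f(13,7)=286 f(13,9)=78 f(13,11)=13 f(13,13)=1
t=14: f(14,-6)=637 f(14,-4)=1911 f(14,-2)=2989 f(14,0)=3431 f(14,2)=3003 f(14,4)=2002 f(14,6)=1001 f(14,8)=364 f(14,10)=91 f(14,12)=14 f(14,14)=1
t=15: f(15,-5)=2548 f(15,-3)=4900 f(15,-1)=6420 f(15,1)=6434 f(15,3)=5005 f(15,5)=3003 f(15,7)=1365 f(15,9)=455 f(15,11)=105 f(15,13)=15 f(15,15)=1
t=16: f(16,-6)=2548 f(16,-4)=7448 f(16,-2)=11320 f(16,0)=12854 f(16,2)=11439 f(16,4)=8008 f(16,6)=4368 f(16,8)=1820 f(16,10)=560 f(16,12)=120 f(16,14)=16 f(16,16)=1
t=17: f(17,-5)=9996 f(17,-3)=18768 f(17,-1)=24174 f(17,1)=24293 f(17,3)=19447 f(17,5)=12376 f(17,7)=6188 f(17,9)=2380 f(17,11)=680 f(17,13)=136 f(17,15)=17 f(17,17)=1
t=18: f(18,-6)=9996 f(18,-4)=28764 f(18,-2)=42942 f(18,0)=48467 f(18,2)=43740 f(18,4)=31823 f(18,6)=18564 f(18,8)=8568 f(18,10)=3060 f(18,12)=816 f(18,14)=153 f(18,16)=18 f(18,18)=1
t=19: f(19,-5)=38760 f(19,-3)=71706 f(19,-1)=91409 f(19,1)=92207 f(19,3)=75563 f(19,5)=50387 f(19,7)=27132 f(19,9)=11628 f(19,11)=3876 f(19,13)=969 f(19,15)=171 f(19,17)=19 f(19,19)=1
t=20: f(20,-6)=38760 f(20,-4)=110466 f(20,-2)=163115 f(20,0)=183616 f(20,2)=167770 f(20,4)=125950 f(20,6)=77519 f(20,8)=38760 f(20,10)=15504 f(20,12)=4845 f(20,14)=1140 f(20,16)=190 f(20,18)=20 f(20,20)=1
t=21: f(21,-5)=149226 f(21,-3)=273581 f(21,-1)=346731 f(21,1)=351386 f(21,3)=293720 f(21,5)=203469 f(21,7)=116279 f(21,9)=54264 f(21,11)=20349 f(21,13)=5985 f(21,15)=1330 f(21,17)=210 f(21,19)=21 f(21,21)=1
t=22: f(22,-6)=149226 f(22,-4)=422807 f(22,-2)=620312 f(22,0)=698117 f(22,2)=645106 f(22,4)=497189 f(22,6)=319748 f(22,8)=170543 f(22,10)=74613 f(22,12)=26334 f(22,14)=7315 f(22,16)=1540 f(22,18)=231 f(22,20)=22 f(22,22)=1
t=23: f(23,-5)=572033 f(23,-3)=1043119 f(23,-1)=1318429 f(23,1)=1343223 f(23,3)=1142295 f(23,5)=816937 f(23,7)=490291 f(23,9)=245156 f(23,11)=100947 f(23,13)=33649 f(23,15)=8855 f(23,17)=1771 f(23,19)=253 f(23,21)=23 f(23,23)=1
t=24: f(24,-6)=572033 f(24,-4)=1615152 f(24,-2)=2361548 f(24,0)=2661652 f(24,2)=2485518 f(24,4)=1959232 f(24,6)=1307228 f(24,8)=735447 f(24,10)=346103 f(24,12)=134596 f(24,14)=42504 f(24,16)=10626 f(24,18)=2024 f(24,20)=276 f(24,22)=24 f(24,24)=1
t=25: f(25,-5)=2187185 f(25,-3)=3976700 f(25,-1)=5023200 f(25,1)=5147170 f(25,3)=4444750 f(25,5)=3266460 f(25,7)=2042675 f(25,9)=1081550 f(25,11)=480699 f(25,13)=177100 f(25,15)=53130 f(25,17)=12650 f(25,19)=2300 f(25,21)=300 f(25,23)=25 f(25,25)=1
t=26: f(26,-6)=2187185 f(26,-4)=6163885 f(26,-2)=8999900 f(26,0)=10170370 f(26,2)=9591920 f(26,4)=7711210 f(26,6)=5309135 f(26,8)=3124225 f(26,10)=1562249 f(26,12)=657799 f(26,14)=230230 f(26,16)=65780 f(26,18)=14950 f(26,20)=2600 f(26,22)=325 f(26,24)=26 f(26,26)=1
Σ_s f(26,s) = 55791790
P = 55791790/67108864 = 27895895/33554432

Answer: 27895895/33554432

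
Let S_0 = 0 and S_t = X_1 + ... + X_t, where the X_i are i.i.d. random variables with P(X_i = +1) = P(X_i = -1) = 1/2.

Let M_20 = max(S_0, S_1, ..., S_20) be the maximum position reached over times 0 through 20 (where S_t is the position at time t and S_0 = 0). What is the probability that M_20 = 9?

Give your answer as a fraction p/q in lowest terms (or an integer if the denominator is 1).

Let M_20 = max(S_0,...,S_20). Use the reflection principle: for j ≥ 1, #{paths with M_20 ≥ j} = #{S_20 ≥ j} + #{S_20 ≥ j+1}.
By reflection, #{M_20 ≥ 9} = #{S_20 ≥ 9} + #{S_20 ≥ 10} = 21700 + 21700 = 43400.
#{M_20 ≥ 10} = #{S_20 ≥ 10} + #{S_20 ≥ 11} = 21700 + 6196 = 27896.
#{M_20 = 9} = 43400 - 27896 = 15504.
P(M_20 = 9) = 15504/1048576 = 969/65536

Answer: 969/65536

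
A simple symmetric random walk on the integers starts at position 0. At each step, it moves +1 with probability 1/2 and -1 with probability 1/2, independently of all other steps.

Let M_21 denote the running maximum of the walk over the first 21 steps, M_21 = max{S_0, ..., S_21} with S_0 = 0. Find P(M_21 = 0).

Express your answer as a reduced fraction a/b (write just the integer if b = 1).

Answer: 88179/524288

Derivation:
Let M_21 = max(S_0,...,S_21). Use the reflection principle: for j ≥ 1, #{paths with M_21 ≥ j} = #{S_21 ≥ j} + #{S_21 ≥ j+1}.
P(M_21 ≥ 0) = 1 since S_0 = 0, so #{M_21 ≥ 0} = 2097152.
#{M_21 ≥ 1} = #{S_21 ≥ 1} + #{S_21 ≥ 2} = 1048576 + 695860 = 1744436.
#{M_21 = 0} = 2097152 - 1744436 = 352716.
P(M_21 = 0) = 352716/2097152 = 88179/524288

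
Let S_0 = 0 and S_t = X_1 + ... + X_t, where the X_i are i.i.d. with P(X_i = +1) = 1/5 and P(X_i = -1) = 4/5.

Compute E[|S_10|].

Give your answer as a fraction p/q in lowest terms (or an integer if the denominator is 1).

S_10 takes values m ≡ 0 (mod 2) with |m| ≤ 10; P(S_10=m) = C(10,(10+m)/2) · (1/5)^((10+m)/2) · (4/5)^((10-m)/2).
Distribution: P(S=-10)=1048576/9765625, P(S=-8)=524288/1953125, P(S=-6)=589824/1953125, P(S=-4)=393216/1953125, P(S=-2)=172032/1953125, P(S=0)=258048/9765625, P(S=2)=10752/1953125, P(S=4)=1536/1953125, P(S=6)=144/1953125, P(S=8)=8/1953125, P(S=10)=1/9765625
E[|S_10|] = Σ_m |m|·P(S_10=m) = 11775906/1953125

Answer: 11775906/1953125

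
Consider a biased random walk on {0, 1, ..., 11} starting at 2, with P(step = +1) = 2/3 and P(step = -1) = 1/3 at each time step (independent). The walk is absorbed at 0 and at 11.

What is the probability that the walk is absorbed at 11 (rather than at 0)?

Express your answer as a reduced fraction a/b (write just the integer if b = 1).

Answer: 1536/2047

Derivation:
Biased walk: p = 2/3, q = 1/3, r = q/p = 1/2
Gambler's ruin: P(hit 11 before 0 | start at 2) = (1 - r^a)/(1 - r^N)
r^2 = 1/4; r^11 = 1/2048
P = (1 - 1/4) / (1 - 1/2048) = 3/4 / 2047/2048 = 1536/2047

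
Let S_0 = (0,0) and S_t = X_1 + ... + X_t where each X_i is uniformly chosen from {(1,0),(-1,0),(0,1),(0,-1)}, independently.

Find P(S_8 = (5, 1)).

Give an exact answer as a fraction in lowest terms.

Let h be the number of horizontal steps (so 8-h are vertical). To end at (5,1) need (h+5)/2 right-steps and ((8-h)+1)/2 up-steps.
Sum over h with 5 ≤ h ≤ 7, h ≡ 1 (mod 2), 8-h ≡ 1 (mod 2):
h=5: C(8,5)·C(5,5)·C(3,2) = 56·1·3 = 168
h=7: C(8,7)·C(7,6)·C(1,1) = 8·7·1 = 56
Total favorable: 224
Total paths: 4^8 = 65536
P = 224/65536 = 7/2048

Answer: 7/2048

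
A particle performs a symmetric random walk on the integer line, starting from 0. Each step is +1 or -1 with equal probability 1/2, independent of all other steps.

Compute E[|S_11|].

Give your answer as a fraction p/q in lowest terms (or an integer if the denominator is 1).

Answer: 693/256

Derivation:
S_11 takes values m ≡ 1 (mod 2) with |m| ≤ 11; P(S_11=m) = C(11,(11+m)/2)/2^11.
Total paths: 2^11 = 2048
Distribution: P(S=-11)=1/2048, P(S=-9)=11/2048, P(S=-7)=55/2048, P(S=-5)=165/2048, P(S=-3)=330/2048, P(S=-1)=462/2048, P(S=1)=462/2048, P(S=3)=330/2048, P(S=5)=165/2048, P(S=7)=55/2048, P(S=9)=11/2048, P(S=11)=1/2048
E[|S_11|] = Σ_m |m|·P(S_11=m) = 5544/2048 = 693/256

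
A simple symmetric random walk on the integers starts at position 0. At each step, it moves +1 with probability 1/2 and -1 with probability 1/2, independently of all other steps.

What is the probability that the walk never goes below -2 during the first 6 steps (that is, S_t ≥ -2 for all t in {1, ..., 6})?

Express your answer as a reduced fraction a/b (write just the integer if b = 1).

Let f(t,s) = #length-t paths at position s with S_1..S_t all ≥ -2.
f(t,s) = f(t-1,s-1) + f(t-1,s+1) for s ≥ -2; f(t,s) = 0 for s < -2.
t=0: f(0,0)=1
t=1: f(1,-1)=1 f(1,1)=1
t=2: f(2,-2)=1 f(2,0)=2 f(2,2)=1
t=3: f(3,-1)=3 f(3,1)=3 f(3,3)=1
t=4: f(4,-2)=3 f(4,0)=6 f(4,2)=4 f(4,4)=1
t=5: f(5,-1)=9 f(5,1)=10 f(5,3)=5 f(5,5)=1
t=6: f(6,-2)=9 f(6,0)=19 f(6,2)=15 f(6,4)=6 f(6,6)=1
Σ_s f(6,s) = 50
P = 50/64 = 25/32

Answer: 25/32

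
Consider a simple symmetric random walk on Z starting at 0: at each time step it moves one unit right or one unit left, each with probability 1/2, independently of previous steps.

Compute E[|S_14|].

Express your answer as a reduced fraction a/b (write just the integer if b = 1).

S_14 takes values m ≡ 0 (mod 2) with |m| ≤ 14; P(S_14=m) = C(14,(14+m)/2)/2^14.
Total paths: 2^14 = 16384
Distribution: P(S=-14)=1/16384, P(S=-12)=14/16384, P(S=-10)=91/16384, P(S=-8)=364/16384, P(S=-6)=1001/16384, P(S=-4)=2002/16384, P(S=-2)=3003/16384, P(S=0)=3432/16384, P(S=2)=3003/16384, P(S=4)=2002/16384, P(S=6)=1001/16384, P(S=8)=364/16384, P(S=10)=91/16384, P(S=12)=14/16384, P(S=14)=1/16384
E[|S_14|] = Σ_m |m|·P(S_14=m) = 48048/16384 = 3003/1024

Answer: 3003/1024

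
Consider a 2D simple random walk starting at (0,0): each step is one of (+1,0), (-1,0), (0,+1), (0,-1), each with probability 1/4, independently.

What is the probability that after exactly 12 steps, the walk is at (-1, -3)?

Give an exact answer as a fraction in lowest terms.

Let h be the number of horizontal steps (so 12-h are vertical). To end at (-1,-3) need (h-1)/2 right-steps and ((12-h)-3)/2 up-steps.
Sum over h with 1 ≤ h ≤ 9, h ≡ 1 (mod 2), 12-h ≡ 1 (mod 2):
h=1: C(12,1)·C(1,0)·C(11,4) = 12·1·330 = 3960
h=3: C(12,3)·C(3,1)·C(9,3) = 220·3·84 = 55440
h=5: C(12,5)·C(5,2)·C(7,2) = 792·10·21 = 166320
h=7: C(12,7)·C(7,3)·C(5,1) = 792·35·5 = 138600
h=9: C(12,9)·C(9,4)·C(3,0) = 220·126·1 = 27720
Total favorable: 392040
Total paths: 4^12 = 16777216
P = 392040/16777216 = 49005/2097152

Answer: 49005/2097152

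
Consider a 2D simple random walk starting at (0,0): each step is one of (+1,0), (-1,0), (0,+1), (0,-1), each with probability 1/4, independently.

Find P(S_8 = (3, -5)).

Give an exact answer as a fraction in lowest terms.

Let h be the number of horizontal steps (so 8-h are vertical). To end at (3,-5) need (h+3)/2 right-steps and ((8-h)-5)/2 up-steps.
Sum over h with 3 ≤ h ≤ 3, h ≡ 1 (mod 2), 8-h ≡ 1 (mod 2):
h=3: C(8,3)·C(3,3)·C(5,0) = 56·1·1 = 56
Total favorable: 56
Total paths: 4^8 = 65536
P = 56/65536 = 7/8192

Answer: 7/8192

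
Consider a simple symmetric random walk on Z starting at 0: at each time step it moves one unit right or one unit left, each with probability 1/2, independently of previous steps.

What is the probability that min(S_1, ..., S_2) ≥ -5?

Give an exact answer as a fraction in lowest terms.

Answer: 1

Derivation:
Let f(t,s) = #length-t paths at position s with S_1..S_t all ≥ -5.
f(t,s) = f(t-1,s-1) + f(t-1,s+1) for s ≥ -5; f(t,s) = 0 for s < -5.
t=0: f(0,0)=1
t=1: f(1,-1)=1 f(1,1)=1
t=2: f(2,-2)=1 f(2,0)=2 f(2,2)=1
Σ_s f(2,s) = 4
P = 4/4 = 1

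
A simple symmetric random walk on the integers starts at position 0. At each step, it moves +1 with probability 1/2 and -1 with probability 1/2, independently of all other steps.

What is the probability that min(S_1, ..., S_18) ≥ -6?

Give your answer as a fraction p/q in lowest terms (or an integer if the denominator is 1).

Let f(t,s) = #length-t paths at position s with S_1..S_t all ≥ -6.
f(t,s) = f(t-1,s-1) + f(t-1,s+1) for s ≥ -6; f(t,s) = 0 for s < -6.
t=0: f(0,0)=1
t=1: f(1,-1)=1 f(1,1)=1
t=2: f(2,-2)=1 f(2,0)=2 f(2,2)=1
t=3: f(3,-3)=1 f(3,-1)=3 f(3,1)=3 f(3,3)=1
t=4: f(4,-4)=1 f(4,-2)=4 f(4,0)=6 f(4,2)=4 f(4,4)=1
t=5: f(5,-5)=1 f(5,-3)=5 f(5,-1)=10 f(5,1)=10 f(5,3)=5 f(5,5)=1
t=6: f(6,-6)=1 f(6,-4)=6 f(6,-2)=15 f(6,0)=20 f(6,2)=15 f(6,4)=6 f(6,6)=1
t=7: f(7,-5)=7 f(7,-3)=21 f(7,-1)=35 f(7,1)=35 f(7,3)=21 f(7,5)=7 f(7,7)=1
t=8: f(8,-6)=7 f(8,-4)=28 f(8,-2)=56 f(8,0)=70 f(8,2)=56 f(8,4)=28 f(8,6)=8 f(8,8)=1
t=9: f(9,-5)=35 f(9,-3)=84 f(9,-1)=126 f(9,1)=126 f(9,3)=84 f(9,5)=36 f(9,7)=9 f(9,9)=1
t=10: f(10,-6)=35 f(10,-4)=119 f(10,-2)=210 f(10,0)=252 f(10,2)=210 f(10,4)=120 f(10,6)=45 f(10,8)=10 f(10,10)=1
t=11: f(11,-5)=154 f(11,-3)=329 f(11,-1)=462 f(11,1)=462 f(11,3)=330 f(11,5)=165 f(11,7)=55 f(11,9)=11 f(11,11)=1
t=12: f(12,-6)=154 f(12,-4)=483 f(12,-2)=791 f(12,0)=924 f(12,2)=792 f(12,4)=495 f(12,6)=220 f(12,8)=66 f(12,10)=12 f(12,12)=1
t=13: f(13,-5)=637 f(13,-3)=1274 f(13,-1)=1715 f(13,1)=1716 f(13,3)=1287 f(13,5)=715 f(13,7)=286 f(13,9)=78 f(13,11)=13 f(13,13)=1
t=14: f(14,-6)=637 f(14,-4)=1911 f(14,-2)=2989 f(14,0)=3431 f(14,2)=3003 f(14,4)=2002 f(14,6)=1001 f(14,8)=364 f(14,10)=91 f(14,12)=14 f(14,14)=1
t=15: f(15,-5)=2548 f(15,-3)=4900 f(15,-1)=6420 f(15,1)=6434 f(15,3)=5005 f(15,5)=3003 f(15,7)=1365 f(15,9)=455 f(15,11)=105 f(15,13)=15 f(15,15)=1
t=16: f(16,-6)=2548 f(16,-4)=7448 f(16,-2)=11320 f(16,0)=12854 f(16,2)=11439 f(16,4)=8008 f(16,6)=4368 f(16,8)=1820 f(16,10)=560 f(16,12)=120 f(16,14)=16 f(16,16)=1
t=17: f(17,-5)=9996 f(17,-3)=18768 f(17,-1)=24174 f(17,1)=24293 f(17,3)=19447 f(17,5)=12376 f(17,7)=6188 f(17,9)=2380 f(17,11)=680 f(17,13)=136 f(17,15)=17 f(17,17)=1
t=18: f(18,-6)=9996 f(18,-4)=28764 f(18,-2)=42942 f(18,0)=48467 f(18,2)=43740 f(18,4)=31823 f(18,6)=18564 f(18,8)=8568 f(18,10)=3060 f(18,12)=816 f(18,14)=153 f(18,16)=18 f(18,18)=1
Σ_s f(18,s) = 236912
P = 236912/262144 = 14807/16384

Answer: 14807/16384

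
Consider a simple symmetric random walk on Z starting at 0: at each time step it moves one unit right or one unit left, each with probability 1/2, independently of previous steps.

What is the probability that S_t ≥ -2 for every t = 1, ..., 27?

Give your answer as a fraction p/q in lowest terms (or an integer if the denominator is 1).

Answer: 14375115/33554432

Derivation:
Let f(t,s) = #length-t paths at position s with S_1..S_t all ≥ -2.
f(t,s) = f(t-1,s-1) + f(t-1,s+1) for s ≥ -2; f(t,s) = 0 for s < -2.
t=0: f(0,0)=1
t=1: f(1,-1)=1 f(1,1)=1
t=2: f(2,-2)=1 f(2,0)=2 f(2,2)=1
t=3: f(3,-1)=3 f(3,1)=3 f(3,3)=1
t=4: f(4,-2)=3 f(4,0)=6 f(4,2)=4 f(4,4)=1
t=5: f(5,-1)=9 f(5,1)=10 f(5,3)=5 f(5,5)=1
t=6: f(6,-2)=9 f(6,0)=19 f(6,2)=15 f(6,4)=6 f(6,6)=1
t=7: f(7,-1)=28 f(7,1)=34 f(7,3)=21 f(7,5)=7 f(7,7)=1
t=8: f(8,-2)=28 f(8,0)=62 f(8,2)=55 f(8,4)=28 f(8,6)=8 f(8,8)=1
t=9: f(9,-1)=90 f(9,1)=117 f(9,3)=83 f(9,5)=36 f(9,7)=9 f(9,9)=1
t=10: f(10,-2)=90 f(10,0)=207 f(10,2)=200 f(10,4)=119 f(10,6)=45 f(10,8)=10 f(10,10)=1
t=11: f(11,-1)=297 f(11,1)=407 f(11,3)=319 f(11,5)=164 f(11,7)=55 f(11,9)=11 f(11,11)=1
t=12: f(12,-2)=297 f(12,0)=704 f(12,2)=726 f(12,4)=483 f(12,6)=219 f(12,8)=66 f(12,10)=12 f(12,12)=1
t=13: f(13,-1)=1001 f(13,1)=1430 f(13,3)=1209 f(13,5)=702 f(13,7)=285 f(13,9)=78 f(13,11)=13 f(13,13)=1
t=14: f(14,-2)=1001 f(14,0)=2431 f(14,2)=2639 f(14,4)=1911 f(14,6)=987 f(14,8)=363 f(14,10)=91 f(14,12)=14 f(14,14)=1
t=15: f(15,-1)=3432 f(15,1)=5070 f(15,3)=4550 f(15,5)=2898 f(15,7)=1350 f(15,9)=454 f(15,11)=105 f(15,13)=15 f(15,15)=1
t=16: f(16,-2)=3432 f(16,0)=8502 f(16,2)=9620 f(16,4)=7448 f(16,6)=4248 f(16,8)=1804 f(16,10)=559 f(16,12)=120 f(16,14)=16 f(16,16)=1
t=17: f(17,-1)=11934 f(17,1)=18122 f(17,3)=17068 f(17,5)=11696 f(17,7)=6052 f(17,9)=2363 f(17,11)=679 f(17,13)=136 f(17,15)=17 f(17,17)=1
t=18: f(18,-2)=11934 f(18,0)=30056 f(18,2)=35190 f(18,4)=28764 f(18,6)=17748 f(18,8)=8415 f(18,10)=3042 f(18,12)=815 f(18,14)=153 f(18,16)=18 f(18,18)=1
t=19: f(19,-1)=41990 f(19,1)=65246 f(19,3)=63954 f(19,5)=46512 f(19,7)=26163 f(19,9)=11457 f(19,11)=3857 f(19,13)=968 f(19,15)=171 f(19,17)=19 f(19,19)=1
t=20: f(20,-2)=41990 f(20,0)=107236 f(20,2)=129200 f(20,4)=110466 f(20,6)=72675 f(20,8)=37620 f(20,10)=15314 f(20,12)=4825 f(20,14)=1139 f(20,16)=190 f(20,18)=20 f(20,20)=1
t=21: f(21,-1)=149226 f(21,1)=236436 f(21,3)=239666 f(21,5)=183141 f(21,7)=110295 f(21,9)=52934 f(21,11)=20139 f(21,13)=5964 f(21,15)=1329 f(21,17)=210 f(21,19)=21 f(21,21)=1
t=22: f(22,-2)=149226 f(22,0)=385662 f(22,2)=476102 f(22,4)=422807 f(22,6)=293436 f(22,8)=163229 f(22,10)=73073 f(22,12)=26103 f(22,14)=7293 f(22,16)=1539 f(22,18)=231 f(22,20)=22 f(22,22)=1
t=23: f(23,-1)=534888 f(23,1)=861764 f(23,3)=898909 f(23,5)=716243 f(23,7)=456665 f(23,9)=236302 f(23,11)=99176 f(23,13)=33396 f(23,15)=8832 f(23,17)=1770 f(23,19)=253 f(23,21)=23 f(23,23)=1
t=24: f(24,-2)=534888 f(24,0)=1396652 f(24,2)=1760673 f(24,4)=1615152 f(24,6)=1172908 f(24,8)=692967 f(24,10)=335478 f(24,12)=132572 f(24,14)=42228 f(24,16)=10602 f(24,18)=2023 f(24,20)=276 f(24,22)=24 f(24,24)=1
t=25: f(25,-1)=1931540 f(25,1)=3157325 f(25,3)=3375825 f(25,5)=2788060 f(25,7)=1865875 f(25,9)=1028445 f(25,11)=468050 f(25,13)=174800 f(25,15)=52830 f(25,17)=12625 f(25,19)=2299 f(25,21)=300 f(25,23)=25 f(25,25)=1
t=26: f(26,-2)=1931540 f(26,0)=5088865 f(26,2)=6533150 f(26,4)=6163885 f(26,6)=4653935 f(26,8)=2894320 f(26,10)=1496495 f(26,12)=642850 f(26,14)=227630 f(26,16)=65455 f(26,18)=14924 f(26,20)=2599 f(26,22)=325 f(26,24)=26 f(26,26)=1
t=27: f(27,-1)=7020405 f(27,1)=11622015 f(27,3)=12697035 f(27,5)=10817820 f(27,7)=7548255 f(27,9)=4390815 f(27,11)=2139345 f(27,13)=870480 f(27,15)=293085 f(27,17)=80379 f(27,19)=17523 f(27,21)=2924 f(27,23)=351 f(27,25)=27 f(27,27)=1
Σ_s f(27,s) = 57500460
P = 57500460/134217728 = 14375115/33554432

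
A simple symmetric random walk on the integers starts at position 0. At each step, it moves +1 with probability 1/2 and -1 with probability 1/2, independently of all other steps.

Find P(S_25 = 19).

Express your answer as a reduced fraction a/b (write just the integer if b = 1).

Answer: 575/8388608

Derivation:
To reach position 19 after 25 steps: need 22 steps of +1 and 3 of -1.
Favorable paths: C(25,22) = 2300
Total paths: 2^25 = 33554432
P = 2300/33554432 = 575/8388608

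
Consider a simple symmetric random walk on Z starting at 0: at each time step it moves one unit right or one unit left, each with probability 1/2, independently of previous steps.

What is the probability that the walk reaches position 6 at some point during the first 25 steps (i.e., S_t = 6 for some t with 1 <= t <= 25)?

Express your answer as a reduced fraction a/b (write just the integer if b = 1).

Answer: 962689/4194304

Derivation:
Count via complement. Let g(t,s) = #length-t paths at position s with S_1..S_t all ≠ 6.
g(t,s) = g(t-1,s-1) + g(t-1,s+1) for s ≠ 6; g(t,6) = 0.
t=0: g(0,0)=1
t=1: g(1,-1)=1 g(1,1)=1
t=2: g(2,-2)=1 g(2,0)=2 g(2,2)=1
t=3: g(3,-3)=1 g(3,-1)=3 g(3,1)=3 g(3,3)=1
t=4: g(4,-4)=1 g(4,-2)=4 g(4,0)=6 g(4,2)=4 g(4,4)=1
t=5: g(5,-5)=1 g(5,-3)=5 g(5,-1)=10 g(5,1)=10 g(5,3)=5 g(5,5)=1
t=6: g(6,-6)=1 g(6,-4)=6 g(6,-2)=15 g(6,0)=20 g(6,2)=15 g(6,4)=6
t=7: g(7,-7)=1 g(7,-5)=7 g(7,-3)=21 g(7,-1)=35 g(7,1)=35 g(7,3)=21 g(7,5)=6
t=8: g(8,-8)=1 g(8,-6)=8 g(8,-4)=28 g(8,-2)=56 g(8,0)=70 g(8,2)=56 g(8,4)=27
t=9: g(9,-9)=1 g(9,-7)=9 g(9,-5)=36 g(9,-3)=84 g(9,-1)=126 g(9,1)=126 g(9,3)=83 g(9,5)=27
t=10: g(10,-10)=1 g(10,-8)=10 g(10,-6)=45 g(10,-4)=120 g(10,-2)=210 g(10,0)=252 g(10,2)=209 g(10,4)=110
t=11: g(11,-11)=1 g(11,-9)=11 g(11,-7)=55 g(11,-5)=165 g(11,-3)=330 g(11,-1)=462 g(11,1)=461 g(11,3)=319 g(11,5)=110
t=12: g(12,-12)=1 g(12,-10)=12 g(12,-8)=66 g(12,-6)=220 g(12,-4)=495 g(12,-2)=792 g(12,0)=923 g(12,2)=780 g(12,4)=429
t=13: g(13,-13)=1 g(13,-11)=13 g(13,-9)=78 g(13,-7)=286 g(13,-5)=715 g(13,-3)=1287 g(13,-1)=1715 g(13,1)=1703 g(13,3)=1209 g(13,5)=429
t=14: g(14,-14)=1 g(14,-12)=14 g(14,-10)=91 g(14,-8)=364 g(14,-6)=1001 g(14,-4)=2002 g(14,-2)=3002 g(14,0)=3418 g(14,2)=2912 g(14,4)=1638
t=15: g(15,-15)=1 g(15,-13)=15 g(15,-11)=105 g(15,-9)=455 g(15,-7)=1365 g(15,-5)=3003 g(15,-3)=5004 g(15,-1)=6420 g(15,1)=6330 g(15,3)=4550 g(15,5)=1638
t=16: g(16,-16)=1 g(16,-14)=16 g(16,-12)=120 g(16,-10)=560 g(16,-8)=1820 g(16,-6)=4368 g(16,-4)=8007 g(16,-2)=11424 g(16,0)=12750 g(16,2)=10880 g(16,4)=6188
t=17: g(17,-17)=1 g(17,-15)=17 g(17,-13)=136 g(17,-11)=680 g(17,-9)=2380 g(17,-7)=6188 g(17,-5)=12375 g(17,-3)=19431 g(17,-1)=24174 g(17,1)=23630 g(17,3)=17068 g(17,5)=6188
t=18: g(18,-18)=1 g(18,-16)=18 g(18,-14)=153 g(18,-12)=816 g(18,-10)=3060 g(18,-8)=8568 g(18,-6)=18563 g(18,-4)=31806 g(18,-2)=43605 g(18,0)=47804 g(18,2)=40698 g(18,4)=23256
t=19: g(19,-19)=1 g(19,-17)=19 g(19,-15)=171 g(19,-13)=969 g(19,-11)=3876 g(19,-9)=11628 g(19,-7)=27131 g(19,-5)=50369 g(19,-3)=75411 g(19,-1)=91409 g(19,1)=88502 g(19,3)=63954 g(19,5)=23256
t=20: g(20,-20)=1 g(20,-18)=20 g(20,-16)=190 g(20,-14)=1140 g(20,-12)=4845 g(20,-10)=15504 g(20,-8)=38759 g(20,-6)=77500 g(20,-4)=125780 g(20,-2)=166820 g(20,0)=179911 g(20,2)=152456 g(20,4)=87210
t=21: g(21,-21)=1 g(21,-19)=21 g(21,-17)=210 g(21,-15)=1330 g(21,-13)=5985 g(21,-11)=20349 g(21,-9)=54263 g(21,-7)=116259 g(21,-5)=203280 g(21,-3)=292600 g(21,-1)=346731 g(21,1)=332367 g(21,3)=239666 g(21,5)=87210
t=22: g(22,-22)=1 g(22,-20)=22 g(22,-18)=231 g(22,-16)=1540 g(22,-14)=7315 g(22,-12)=26334 g(22,-10)=74612 g(22,-8)=170522 g(22,-6)=319539 g(22,-4)=495880 g(22,-2)=639331 g(22,0)=679098 g(22,2)=572033 g(22,4)=326876
t=23: g(23,-23)=1 g(23,-21)=23 g(23,-19)=253 g(23,-17)=1771 g(23,-15)=8855 g(23,-13)=33649 g(23,-11)=100946 g(23,-9)=245134 g(23,-7)=490061 g(23,-5)=815419 g(23,-3)=1135211 g(23,-1)=1318429 g(23,1)=1251131 g(23,3)=898909 g(23,5)=326876
t=24: g(24,-24)=1 g(24,-22)=24 g(24,-20)=276 g(24,-18)=2024 g(24,-16)=10626 g(24,-14)=42504 g(24,-12)=134595 g(24,-10)=346080 g(24,-8)=735195 g(24,-6)=1305480 g(24,-4)=1950630 g(24,-2)=2453640 g(24,0)=2569560 g(24,2)=2150040 g(24,4)=1225785
t=25: g(25,-25)=1 g(25,-23)=25 g(25,-21)=300 g(25,-19)=2300 g(25,-17)=12650 g(25,-15)=53130 g(25,-13)=177099 g(25,-11)=480675 g(25,-9)=1081275 g(25,-7)=2040675 g(25,-5)=3256110 g(25,-3)=4404270 g(25,-1)=5023200 g(25,1)=4719600 g(25,3)=3375825 g(25,5)=1225785
Paths never hitting 6: Σ_s g(25,s) = 25852920
Paths hitting 6: 2^25 - 25852920 = 7701512
P = 7701512/33554432 = 962689/4194304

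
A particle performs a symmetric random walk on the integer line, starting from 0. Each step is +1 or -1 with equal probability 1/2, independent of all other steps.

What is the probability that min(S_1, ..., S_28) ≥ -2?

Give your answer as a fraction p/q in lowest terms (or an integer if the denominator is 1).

Let f(t,s) = #length-t paths at position s with S_1..S_t all ≥ -2.
f(t,s) = f(t-1,s-1) + f(t-1,s+1) for s ≥ -2; f(t,s) = 0 for s < -2.
t=0: f(0,0)=1
t=1: f(1,-1)=1 f(1,1)=1
t=2: f(2,-2)=1 f(2,0)=2 f(2,2)=1
t=3: f(3,-1)=3 f(3,1)=3 f(3,3)=1
t=4: f(4,-2)=3 f(4,0)=6 f(4,2)=4 f(4,4)=1
t=5: f(5,-1)=9 f(5,1)=10 f(5,3)=5 f(5,5)=1
t=6: f(6,-2)=9 f(6,0)=19 f(6,2)=15 f(6,4)=6 f(6,6)=1
t=7: f(7,-1)=28 f(7,1)=34 f(7,3)=21 f(7,5)=7 f(7,7)=1
t=8: f(8,-2)=28 f(8,0)=62 f(8,2)=55 f(8,4)=28 f(8,6)=8 f(8,8)=1
t=9: f(9,-1)=90 f(9,1)=117 f(9,3)=83 f(9,5)=36 f(9,7)=9 f(9,9)=1
t=10: f(10,-2)=90 f(10,0)=207 f(10,2)=200 f(10,4)=119 f(10,6)=45 f(10,8)=10 f(10,10)=1
t=11: f(11,-1)=297 f(11,1)=407 f(11,3)=319 f(11,5)=164 f(11,7)=55 f(11,9)=11 f(11,11)=1
t=12: f(12,-2)=297 f(12,0)=704 f(12,2)=726 f(12,4)=483 f(12,6)=219 f(12,8)=66 f(12,10)=12 f(12,12)=1
t=13: f(13,-1)=1001 f(13,1)=1430 f(13,3)=1209 f(13,5)=702 f(13,7)=285 f(13,9)=78 f(13,11)=13 f(13,13)=1
t=14: f(14,-2)=1001 f(14,0)=2431 f(14,2)=2639 f(14,4)=1911 f(14,6)=987 f(14,8)=363 f(14,10)=91 f(14,12)=14 f(14,14)=1
t=15: f(15,-1)=3432 f(15,1)=5070 f(15,3)=4550 f(15,5)=2898 f(15,7)=1350 f(15,9)=454 f(15,11)=105 f(15,13)=15 f(15,15)=1
t=16: f(16,-2)=3432 f(16,0)=8502 f(16,2)=9620 f(16,4)=7448 f(16,6)=4248 f(16,8)=1804 f(16,10)=559 f(16,12)=120 f(16,14)=16 f(16,16)=1
t=17: f(17,-1)=11934 f(17,1)=18122 f(17,3)=17068 f(17,5)=11696 f(17,7)=6052 f(17,9)=2363 f(17,11)=679 f(17,13)=136 f(17,15)=17 f(17,17)=1
t=18: f(18,-2)=11934 f(18,0)=30056 f(18,2)=35190 f(18,4)=28764 f(18,6)=17748 f(18,8)=8415 f(18,10)=3042 f(18,12)=815 f(18,14)=153 f(18,16)=18 f(18,18)=1
t=19: f(19,-1)=41990 f(19,1)=65246 f(19,3)=63954 f(19,5)=46512 f(19,7)=26163 f(19,9)=11457 f(19,11)=3857 f(19,13)=968 f(19,15)=171 f(19,17)=19 f(19,19)=1
t=20: f(20,-2)=41990 f(20,0)=107236 f(20,2)=129200 f(20,4)=110466 f(20,6)=72675 f(20,8)=37620 f(20,10)=15314 f(20,12)=4825 f(20,14)=1139 f(20,16)=190 f(20,18)=20 f(20,20)=1
t=21: f(21,-1)=149226 f(21,1)=236436 f(21,3)=239666 f(21,5)=183141 f(21,7)=110295 f(21,9)=52934 f(21,11)=20139 f(21,13)=5964 f(21,15)=1329 f(21,17)=210 f(21,19)=21 f(21,21)=1
t=22: f(22,-2)=149226 f(22,0)=385662 f(22,2)=476102 f(22,4)=422807 f(22,6)=293436 f(22,8)=163229 f(22,10)=73073 f(22,12)=26103 f(22,14)=7293 f(22,16)=1539 f(22,18)=231 f(22,20)=22 f(22,22)=1
t=23: f(23,-1)=534888 f(23,1)=861764 f(23,3)=898909 f(23,5)=716243 f(23,7)=456665 f(23,9)=236302 f(23,11)=99176 f(23,13)=33396 f(23,15)=8832 f(23,17)=1770 f(23,19)=253 f(23,21)=23 f(23,23)=1
t=24: f(24,-2)=534888 f(24,0)=1396652 f(24,2)=1760673 f(24,4)=1615152 f(24,6)=1172908 f(24,8)=692967 f(24,10)=335478 f(24,12)=132572 f(24,14)=42228 f(24,16)=10602 f(24,18)=2023 f(24,20)=276 f(24,22)=24 f(24,24)=1
t=25: f(25,-1)=1931540 f(25,1)=3157325 f(25,3)=3375825 f(25,5)=2788060 f(25,7)=1865875 f(25,9)=1028445 f(25,11)=468050 f(25,13)=174800 f(25,15)=52830 f(25,17)=12625 f(25,19)=2299 f(25,21)=300 f(25,23)=25 f(25,25)=1
t=26: f(26,-2)=1931540 f(26,0)=5088865 f(26,2)=6533150 f(26,4)=6163885 f(26,6)=4653935 f(26,8)=2894320 f(26,10)=1496495 f(26,12)=642850 f(26,14)=227630 f(26,16)=65455 f(26,18)=14924 f(26,20)=2599 f(26,22)=325 f(26,24)=26 f(26,26)=1
t=27: f(27,-1)=7020405 f(27,1)=11622015 f(27,3)=12697035 f(27,5)=10817820 f(27,7)=7548255 f(27,9)=4390815 f(27,11)=2139345 f(27,13)=870480 f(27,15)=293085 f(27,17)=80379 f(27,19)=17523 f(27,21)=2924 f(27,23)=351 f(27,25)=27 f(27,27)=1
t=28: f(28,-2)=7020405 f(28,0)=18642420 f(28,2)=24319050 f(28,4)=23514855 f(28,6)=18366075 f(28,8)=11939070 f(28,10)=6530160 f(28,12)=3009825 f(28,14)=1163565 f(28,16)=373464 f(28,18)=97902 f(28,20)=20447 f(28,22)=3275 f(28,24)=378 f(28,26)=28 f(28,28)=1
Σ_s f(28,s) = 115000920
P = 115000920/268435456 = 14375115/33554432

Answer: 14375115/33554432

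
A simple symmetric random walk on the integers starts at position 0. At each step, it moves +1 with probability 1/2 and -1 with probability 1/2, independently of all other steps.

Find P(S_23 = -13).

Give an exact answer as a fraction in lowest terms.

To reach position -13 after 23 steps: need 5 steps of +1 and 18 of -1.
Favorable paths: C(23,5) = 33649
Total paths: 2^23 = 8388608
P = 33649/8388608 = 33649/8388608

Answer: 33649/8388608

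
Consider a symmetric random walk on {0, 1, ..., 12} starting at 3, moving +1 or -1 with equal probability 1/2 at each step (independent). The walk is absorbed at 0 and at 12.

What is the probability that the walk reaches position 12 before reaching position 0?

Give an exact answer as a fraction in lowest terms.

Answer: 1/4

Derivation:
Symmetric walk (p = 1/2): the harmonic-function argument gives P(hit 12 before 0 | start at 3) = a/N.
P = 3/12 = 1/4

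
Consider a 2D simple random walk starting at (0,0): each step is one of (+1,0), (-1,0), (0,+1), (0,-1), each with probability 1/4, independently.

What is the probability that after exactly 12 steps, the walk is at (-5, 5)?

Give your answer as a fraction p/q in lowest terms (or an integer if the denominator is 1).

Answer: 693/1048576

Derivation:
Let h be the number of horizontal steps (so 12-h are vertical). To end at (-5,5) need (h-5)/2 right-steps and ((12-h)+5)/2 up-steps.
Sum over h with 5 ≤ h ≤ 7, h ≡ 1 (mod 2), 12-h ≡ 1 (mod 2):
h=5: C(12,5)·C(5,0)·C(7,6) = 792·1·7 = 5544
h=7: C(12,7)·C(7,1)·C(5,5) = 792·7·1 = 5544
Total favorable: 11088
Total paths: 4^12 = 16777216
P = 11088/16777216 = 693/1048576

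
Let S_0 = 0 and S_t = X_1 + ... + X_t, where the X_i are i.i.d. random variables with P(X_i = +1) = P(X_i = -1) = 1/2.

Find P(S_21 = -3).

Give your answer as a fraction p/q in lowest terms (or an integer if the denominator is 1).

To reach position -3 after 21 steps: need 9 steps of +1 and 12 of -1.
Favorable paths: C(21,9) = 293930
Total paths: 2^21 = 2097152
P = 293930/2097152 = 146965/1048576

Answer: 146965/1048576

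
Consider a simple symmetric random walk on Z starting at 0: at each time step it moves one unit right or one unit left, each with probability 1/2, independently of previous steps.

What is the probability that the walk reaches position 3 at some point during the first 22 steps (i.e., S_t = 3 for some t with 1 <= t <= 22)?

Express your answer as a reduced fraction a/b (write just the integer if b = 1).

Count via complement. Let g(t,s) = #length-t paths at position s with S_1..S_t all ≠ 3.
g(t,s) = g(t-1,s-1) + g(t-1,s+1) for s ≠ 3; g(t,3) = 0.
t=0: g(0,0)=1
t=1: g(1,-1)=1 g(1,1)=1
t=2: g(2,-2)=1 g(2,0)=2 g(2,2)=1
t=3: g(3,-3)=1 g(3,-1)=3 g(3,1)=3
t=4: g(4,-4)=1 g(4,-2)=4 g(4,0)=6 g(4,2)=3
t=5: g(5,-5)=1 g(5,-3)=5 g(5,-1)=10 g(5,1)=9
t=6: g(6,-6)=1 g(6,-4)=6 g(6,-2)=15 g(6,0)=19 g(6,2)=9
t=7: g(7,-7)=1 g(7,-5)=7 g(7,-3)=21 g(7,-1)=34 g(7,1)=28
t=8: g(8,-8)=1 g(8,-6)=8 g(8,-4)=28 g(8,-2)=55 g(8,0)=62 g(8,2)=28
t=9: g(9,-9)=1 g(9,-7)=9 g(9,-5)=36 g(9,-3)=83 g(9,-1)=117 g(9,1)=90
t=10: g(10,-10)=1 g(10,-8)=10 g(10,-6)=45 g(10,-4)=119 g(10,-2)=200 g(10,0)=207 g(10,2)=90
t=11: g(11,-11)=1 g(11,-9)=11 g(11,-7)=55 g(11,-5)=164 g(11,-3)=319 g(11,-1)=407 g(11,1)=297
t=12: g(12,-12)=1 g(12,-10)=12 g(12,-8)=66 g(12,-6)=219 g(12,-4)=483 g(12,-2)=726 g(12,0)=704 g(12,2)=297
t=13: g(13,-13)=1 g(13,-11)=13 g(13,-9)=78 g(13,-7)=285 g(13,-5)=702 g(13,-3)=1209 g(13,-1)=1430 g(13,1)=1001
t=14: g(14,-14)=1 g(14,-12)=14 g(14,-10)=91 g(14,-8)=363 g(14,-6)=987 g(14,-4)=1911 g(14,-2)=2639 g(14,0)=2431 g(14,2)=1001
t=15: g(15,-15)=1 g(15,-13)=15 g(15,-11)=105 g(15,-9)=454 g(15,-7)=1350 g(15,-5)=2898 g(15,-3)=4550 g(15,-1)=5070 g(15,1)=3432
t=16: g(16,-16)=1 g(16,-14)=16 g(16,-12)=120 g(16,-10)=559 g(16,-8)=1804 g(16,-6)=4248 g(16,-4)=7448 g(16,-2)=9620 g(16,0)=8502 g(16,2)=3432
t=17: g(17,-17)=1 g(17,-15)=17 g(17,-13)=136 g(17,-11)=679 g(17,-9)=2363 g(17,-7)=6052 g(17,-5)=11696 g(17,-3)=17068 g(17,-1)=18122 g(17,1)=11934
t=18: g(18,-18)=1 g(18,-16)=18 g(18,-14)=153 g(18,-12)=815 g(18,-10)=3042 g(18,-8)=8415 g(18,-6)=17748 g(18,-4)=28764 g(18,-2)=35190 g(18,0)=30056 g(18,2)=11934
t=19: g(19,-19)=1 g(19,-17)=19 g(19,-15)=171 g(19,-13)=968 g(19,-11)=3857 g(19,-9)=11457 g(19,-7)=26163 g(19,-5)=46512 g(19,-3)=63954 g(19,-1)=65246 g(19,1)=41990
t=20: g(20,-20)=1 g(20,-18)=20 g(20,-16)=190 g(20,-14)=1139 g(20,-12)=4825 g(20,-10)=15314 g(20,-8)=37620 g(20,-6)=72675 g(20,-4)=110466 g(20,-2)=129200 g(20,0)=107236 g(20,2)=41990
t=21: g(21,-21)=1 g(21,-19)=21 g(21,-17)=210 g(21,-15)=1329 g(21,-13)=5964 g(21,-11)=20139 g(21,-9)=52934 g(21,-7)=110295 g(21,-5)=183141 g(21,-3)=239666 g(21,-1)=236436 g(21,1)=149226
t=22: g(22,-22)=1 g(22,-20)=22 g(22,-18)=231 g(22,-16)=1539 g(22,-14)=7293 g(22,-12)=26103 g(22,-10)=73073 g(22,-8)=163229 g(22,-6)=293436 g(22,-4)=422807 g(22,-2)=476102 g(22,0)=385662 g(22,2)=149226
Paths never hitting 3: Σ_s g(22,s) = 1998724
Paths hitting 3: 2^22 - 1998724 = 2195580
P = 2195580/4194304 = 548895/1048576

Answer: 548895/1048576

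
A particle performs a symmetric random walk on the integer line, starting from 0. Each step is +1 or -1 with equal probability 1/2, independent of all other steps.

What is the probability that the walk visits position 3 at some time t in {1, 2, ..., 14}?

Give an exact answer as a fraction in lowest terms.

Answer: 3473/8192

Derivation:
Count via complement. Let g(t,s) = #length-t paths at position s with S_1..S_t all ≠ 3.
g(t,s) = g(t-1,s-1) + g(t-1,s+1) for s ≠ 3; g(t,3) = 0.
t=0: g(0,0)=1
t=1: g(1,-1)=1 g(1,1)=1
t=2: g(2,-2)=1 g(2,0)=2 g(2,2)=1
t=3: g(3,-3)=1 g(3,-1)=3 g(3,1)=3
t=4: g(4,-4)=1 g(4,-2)=4 g(4,0)=6 g(4,2)=3
t=5: g(5,-5)=1 g(5,-3)=5 g(5,-1)=10 g(5,1)=9
t=6: g(6,-6)=1 g(6,-4)=6 g(6,-2)=15 g(6,0)=19 g(6,2)=9
t=7: g(7,-7)=1 g(7,-5)=7 g(7,-3)=21 g(7,-1)=34 g(7,1)=28
t=8: g(8,-8)=1 g(8,-6)=8 g(8,-4)=28 g(8,-2)=55 g(8,0)=62 g(8,2)=28
t=9: g(9,-9)=1 g(9,-7)=9 g(9,-5)=36 g(9,-3)=83 g(9,-1)=117 g(9,1)=90
t=10: g(10,-10)=1 g(10,-8)=10 g(10,-6)=45 g(10,-4)=119 g(10,-2)=200 g(10,0)=207 g(10,2)=90
t=11: g(11,-11)=1 g(11,-9)=11 g(11,-7)=55 g(11,-5)=164 g(11,-3)=319 g(11,-1)=407 g(11,1)=297
t=12: g(12,-12)=1 g(12,-10)=12 g(12,-8)=66 g(12,-6)=219 g(12,-4)=483 g(12,-2)=726 g(12,0)=704 g(12,2)=297
t=13: g(13,-13)=1 g(13,-11)=13 g(13,-9)=78 g(13,-7)=285 g(13,-5)=702 g(13,-3)=1209 g(13,-1)=1430 g(13,1)=1001
t=14: g(14,-14)=1 g(14,-12)=14 g(14,-10)=91 g(14,-8)=363 g(14,-6)=987 g(14,-4)=1911 g(14,-2)=2639 g(14,0)=2431 g(14,2)=1001
Paths never hitting 3: Σ_s g(14,s) = 9438
Paths hitting 3: 2^14 - 9438 = 6946
P = 6946/16384 = 3473/8192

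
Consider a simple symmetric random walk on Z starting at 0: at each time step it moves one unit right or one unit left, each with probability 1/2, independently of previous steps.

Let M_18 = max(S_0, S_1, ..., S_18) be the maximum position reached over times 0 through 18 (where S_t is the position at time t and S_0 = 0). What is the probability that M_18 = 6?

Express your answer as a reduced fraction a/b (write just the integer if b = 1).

Let M_18 = max(S_0,...,S_18). Use the reflection principle: for j ≥ 1, #{paths with M_18 ≥ j} = #{S_18 ≥ j} + #{S_18 ≥ j+1}.
By reflection, #{M_18 ≥ 6} = #{S_18 ≥ 6} + #{S_18 ≥ 7} = 31180 + 12616 = 43796.
#{M_18 ≥ 7} = #{S_18 ≥ 7} + #{S_18 ≥ 8} = 12616 + 12616 = 25232.
#{M_18 = 6} = 43796 - 25232 = 18564.
P(M_18 = 6) = 18564/262144 = 4641/65536

Answer: 4641/65536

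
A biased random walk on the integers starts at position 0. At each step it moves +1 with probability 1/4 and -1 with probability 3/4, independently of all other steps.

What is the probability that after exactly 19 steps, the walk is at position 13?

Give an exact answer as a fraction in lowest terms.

Answer: 26163/274877906944

Derivation:
To reach position 13 after 19 steps: need 16 steps of +1 and 3 steps of -1.
Number of such sequences: C(19,16) = 969
Each has probability (1/4)^16 · (3/4)^3 = 27/274877906944
P = 969 · 27/274877906944 = 26163/274877906944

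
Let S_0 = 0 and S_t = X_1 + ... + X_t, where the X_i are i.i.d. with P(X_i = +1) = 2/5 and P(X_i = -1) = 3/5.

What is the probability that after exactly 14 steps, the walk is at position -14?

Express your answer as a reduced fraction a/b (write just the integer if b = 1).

Answer: 4782969/6103515625

Derivation:
To reach position -14 after 14 steps: need 0 steps of +1 and 14 steps of -1.
Number of such sequences: C(14,0) = 1
Each has probability (2/5)^0 · (3/5)^14 = 4782969/6103515625
P = 1 · 4782969/6103515625 = 4782969/6103515625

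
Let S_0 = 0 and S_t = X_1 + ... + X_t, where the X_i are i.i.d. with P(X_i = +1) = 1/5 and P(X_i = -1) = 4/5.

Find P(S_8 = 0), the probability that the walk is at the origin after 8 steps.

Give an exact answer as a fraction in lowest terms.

Answer: 3584/78125

Derivation:
To be at 0 after 8 steps: need exactly 4 steps of +1 and 4 of -1.
Number of such sequences: C(8,4) = 70
Each has probability (1/5)^4 · (4/5)^4 = 256/390625
P = 70 · 256/390625 = 3584/78125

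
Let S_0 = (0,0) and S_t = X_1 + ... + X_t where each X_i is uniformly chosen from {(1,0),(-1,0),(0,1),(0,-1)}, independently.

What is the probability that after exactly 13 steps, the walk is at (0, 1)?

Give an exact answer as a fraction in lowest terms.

Let h be the number of horizontal steps (so 13-h are vertical). To end at (0,1) need (h+0)/2 right-steps and ((13-h)+1)/2 up-steps.
Sum over h with 0 ≤ h ≤ 12, h ≡ 0 (mod 2), 13-h ≡ 1 (mod 2):
h=0: C(13,0)·C(0,0)·C(13,7) = 1·1·1716 = 1716
h=2: C(13,2)·C(2,1)·C(11,6) = 78·2·462 = 72072
h=4: C(13,4)·C(4,2)·C(9,5) = 715·6·126 = 540540
h=6: C(13,6)·C(6,3)·C(7,4) = 1716·20·35 = 1201200
h=8: C(13,8)·C(8,4)·C(5,3) = 1287·70·10 = 900900
h=10: C(13,10)·C(10,5)·C(3,2) = 286·252·3 = 216216
h=12: C(13,12)·C(12,6)·C(1,1) = 13·924·1 = 12012
Total favorable: 2944656
Total paths: 4^13 = 67108864
P = 2944656/67108864 = 184041/4194304

Answer: 184041/4194304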